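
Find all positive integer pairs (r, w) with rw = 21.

The positive divisors of 21 are: 1, 3, 7, 21.
Each divisor d gives the pair (d, 21/d):
(1, 21), (3, 7), (7, 3), (21, 1)

(1, 21), (3, 7), (7, 3), (21, 1)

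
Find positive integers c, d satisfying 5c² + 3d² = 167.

Try small values of c and check whether (167 - 5c²)/3 is a perfect square.
c = 2: 5·2² = 20, so 3d² = 167 - 20 = 147, giving d² = 49, d = 7.
Check: 5·2² + 3·7² = 20 + 147 = 167 ✓

c = 2, d = 7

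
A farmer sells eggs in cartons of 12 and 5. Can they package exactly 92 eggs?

We need non-negative a, b with 12a + 5b = 92.
gcd(12, 5) = 1 divides 92.
Try a = 1: 5b = 92 - 12 = 80, so b = 16.
One way: 1 cartons of 12 and 16 cartons of 5.

Yes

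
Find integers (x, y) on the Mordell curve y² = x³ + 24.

Try small integer x values and check whether x³ + 24 is a perfect square.
x = 1: x³ + 24 = 1³ + 24 = 1 + 24 = 25
Is 25 a perfect square? 5² = 25 ✓
So (x, y) = (1, -5) is a solution.

x = 1, y = -5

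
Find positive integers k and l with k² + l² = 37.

We need to find integers k, l > 0 such that k² + l² = 37.
Trying k = 1: l² = 37 - 1² = 37 - 1 = 36
l = 6
Check: 1² + 6² = 1 + 36 = 37 ✓

37 = 1² + 6²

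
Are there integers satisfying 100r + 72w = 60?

Step 1: Compute gcd(100, 72).
gcd(100, 72) = 4

Step 2: Check divisibility.
Does 4 divide 60? 60 = 4 x 15, so yes.

By the theorem on linear Diophantine equations, 100r + 72w = 60 has integer solutions if and only if gcd(100, 72) divides 60. Since 4 | 60, solutions exist.

Yes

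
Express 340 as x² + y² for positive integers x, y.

We need to find integers x, y > 0 such that x² + y² = 340.
Trying x = 4: y² = 340 - 4² = 340 - 16 = 324
y = 18
Check: 4² + 18² = 16 + 324 = 340 ✓

340 = 4² + 18²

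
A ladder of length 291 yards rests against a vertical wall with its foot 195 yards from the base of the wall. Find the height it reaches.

The ladder, wall, and ground form a right triangle with hypotenuse 291 and one leg 195.
By the Pythagorean theorem: h² = 291² - 195² = 84681 - 38025 = 46656
h = √46656 = 216 yards

216 yards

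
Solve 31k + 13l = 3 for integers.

Step 1: Check solvability.
gcd(31, 13) = 1
Since 1 divides 3, solutions exist.

Step 2: Apply extended Euclidean algorithm to find gcd.
We find integers such that 31*x0 + 13*y0 = 1

Step 3: Scale the particular solution.
Multiply by 3/1 = 3:
k = -15, l = 36

Step 4: Verify.
31*(-15) + 13*(36) = 3 = 3 ✓

k = -15, l = 36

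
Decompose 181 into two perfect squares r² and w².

We need to find integers r, w > 0 such that r² + w² = 181.
Trying r = 9: w² = 181 - 9² = 181 - 81 = 100
w = 10
Check: 9² + 10² = 81 + 100 = 181 ✓

181 = 9² + 10²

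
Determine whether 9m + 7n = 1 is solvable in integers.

Step 1: Compute gcd(9, 7).
gcd(9, 7) = 1

Step 2: Check divisibility.
Does 1 divide 1? 1 = 1 x 1, so yes.

By the theorem on linear Diophantine equations, 9m + 7n = 1 has integer solutions if and only if gcd(9, 7) divides 1. Since 1 | 1, solutions exist.

Yes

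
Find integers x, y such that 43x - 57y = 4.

Step 1: Check solvability.
gcd(43, 57) = 1
Since 1 divides 4, solutions exist.

Step 2: Apply extended Euclidean algorithm to find gcd.
We find integers such that 43*x0 + 57*y0 = 1

Step 3: Scale the particular solution.
Multiply by 4/1 = 4:
x = 16, y = 12

Step 4: Verify.
43*(16) - 57*(12) = 4 = 4 ✓

x = 16, y = 12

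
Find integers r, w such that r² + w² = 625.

We need to find integers r, w > 0 such that r² + w² = 625.
Trying r = 7: w² = 625 - 7² = 625 - 49 = 576
w = 24
Check: 7² + 24² = 49 + 576 = 625 ✓

625 = 7² + 24²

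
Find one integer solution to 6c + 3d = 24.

Step 1: Check solvability.
gcd(6, 3) = 3
Since 3 divides 24, solutions exist.

Step 2: Apply extended Euclidean algorithm to find gcd.
We find integers such that 6*x0 + 3*y0 = 3

Step 3: Scale the particular solution.
Multiply by 24/3 = 8:
c = 0, d = 8

Step 4: Verify.
6*(0) + 3*(8) = 24 = 24 ✓

c = 0, d = 8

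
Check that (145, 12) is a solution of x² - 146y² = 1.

Compute x² = 145² = 21025
Compute 146y² = 146·12² = 146·144 = 21024
x² - 146y² = 21025 - 21024 = 1
Since this equals 1, (145, 12) is a solution.

Yes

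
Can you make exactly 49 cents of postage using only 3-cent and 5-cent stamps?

We need non-negative x, y with 3x + 5y = 49.
gcd(3, 5) = 1 divides 49, so integer solutions exist.
Search for a non-negative one: x = 3 gives 5y = 49 - 9 = 40, so y = 8.
Check: 3·3 + 5·8 = 49 ✓

Yes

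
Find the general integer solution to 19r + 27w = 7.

Step 1: Compute gcd(19, 27) = 1.
Since 1 divides 7, solutions exist.

Step 2: Find a particular solution using extended Euclidean algorithm.
We get r₀ = 70, w₀ = -49.
Check: 19*70 + 27*-49 = 7 = 7 ✓

Step 3: Write the general solution.
r = 70 + (27/1)t = 70 + 27t
w = -49 - (19/1)t = -49 - 19t
for any integer t.

r = 70 + 27t, w = -49 - 19t for integer t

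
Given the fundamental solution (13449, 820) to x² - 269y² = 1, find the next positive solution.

Solutions to x² - Dy² = 1 are generated by powers of (x₀ + y₀√D).
The next solution satisfies x₁ + y₁√269 = (x₀ + y₀√269)², giving:
x₁ = x₀² + 269y₀² = 13449² + 269·820² = 180875601 + 180875600 = 361751201
y₁ = 2x₀y₀ = 2·13449·820 = 22056360

Verify: 361751201² - 269·22056360² = 130863931424942401 - 130863931424942400 = 1 ✓

x = 361751201, y = 22056360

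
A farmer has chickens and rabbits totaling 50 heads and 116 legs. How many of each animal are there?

Let c = chickens, r = rabbits.
Heads: c + r = 50
Legs: 2c + 4r = 116
From the first equation, c = 50 - r. Substitute:
2(50 - r) + 4r = 116
100 + 2r = 116
r = (116 - 100)/2 = 8
c = 50 - 8 = 42

Chickens: 42, Rabbits: 8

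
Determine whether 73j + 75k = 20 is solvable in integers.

Step 1: Compute gcd(73, 75).
gcd(73, 75) = 1

Step 2: Check divisibility.
Does 1 divide 20? 20 = 1 x 20, so yes.

By the theorem on linear Diophantine equations, 73j + 75k = 20 has integer solutions if and only if gcd(73, 75) divides 20. Since 1 | 20, solutions exist.

Yes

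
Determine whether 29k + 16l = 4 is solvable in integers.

Step 1: Compute gcd(29, 16).
gcd(29, 16) = 1

Step 2: Check divisibility.
Does 1 divide 4? 4 = 1 x 4, so yes.

By the theorem on linear Diophantine equations, 29k + 16l = 4 has integer solutions if and only if gcd(29, 16) divides 4. Since 1 | 4, solutions exist.

Yes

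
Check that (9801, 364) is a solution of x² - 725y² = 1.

Compute x² = 9801² = 96059601
Compute 725y² = 725·364² = 725·132496 = 96059600
x² - 725y² = 96059601 - 96059600 = 1
Since this equals 1, (9801, 364) is a solution.

Yes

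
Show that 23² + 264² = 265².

Compute a² + b² = 23² + 264² = 529 + 69696 = 70225
Compute c² = 265² = 70225
Since 70225 = 70225, confirmed.

Yes, it is a Pythagorean triple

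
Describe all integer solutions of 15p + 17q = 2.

Step 1: Compute gcd(15, 17) = 1.
Since 1 divides 2, solutions exist.

Step 2: Find a particular solution using extended Euclidean algorithm.
We get p₀ = 16, q₀ = -14.
Check: 15*16 + 17*-14 = 2 = 2 ✓

Step 3: Write the general solution.
p = 16 + (17/1)t = 16 + 17t
q = -14 - (15/1)t = -14 - 15t
for any integer t.

p = 16 + 17t, q = -14 - 15t for integer t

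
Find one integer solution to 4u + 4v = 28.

Step 1: Check solvability.
gcd(4, 4) = 4
Since 4 divides 28, solutions exist.

Step 2: Apply extended Euclidean algorithm to find gcd.
We find integers such that 4*x0 + 4*y0 = 4

Step 3: Scale the particular solution.
Multiply by 28/4 = 7:
u = 0, v = 7

Step 4: Verify.
4*(0) + 4*(7) = 28 = 28 ✓

u = 0, v = 7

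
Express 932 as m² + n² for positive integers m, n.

We need to find integers m, n > 0 such that m² + n² = 932.
Trying m = 16: n² = 932 - 16² = 932 - 256 = 676
n = 26
Check: 16² + 26² = 256 + 676 = 932 ✓

932 = 16² + 26²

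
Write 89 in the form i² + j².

We need to find integers i, j > 0 such that i² + j² = 89.
Trying i = 5: j² = 89 - 5² = 89 - 25 = 64
j = 8
Check: 5² + 8² = 25 + 64 = 89 ✓

89 = 5² + 8²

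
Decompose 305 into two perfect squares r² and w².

We need to find integers r, w > 0 such that r² + w² = 305.
Trying r = 4: w² = 305 - 4² = 305 - 16 = 289
w = 17
Check: 4² + 17² = 16 + 289 = 305 ✓

305 = 4² + 17²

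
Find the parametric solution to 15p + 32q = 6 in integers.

Step 1: Compute gcd(15, 32) = 1.
Since 1 divides 6, solutions exist.

Step 2: Find a particular solution using extended Euclidean algorithm.
We get p₀ = 90, q₀ = -42.
Check: 15*90 + 32*-42 = 6 = 6 ✓

Step 3: Write the general solution.
p = 90 + (32/1)t = 90 + 32t
q = -42 - (15/1)t = -42 - 15t
for any integer t.

p = 90 + 32t, q = -42 - 15t for integer t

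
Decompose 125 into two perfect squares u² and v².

We need to find integers u, v > 0 such that u² + v² = 125.
Trying u = 2: v² = 125 - 2² = 125 - 4 = 121
v = 11
Check: 2² + 11² = 4 + 121 = 125 ✓

125 = 2² + 11²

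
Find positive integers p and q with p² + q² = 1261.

We need to find integers p, q > 0 such that p² + q² = 1261.
Trying p = 6: q² = 1261 - 6² = 1261 - 36 = 1225
q = 35
Check: 6² + 35² = 36 + 1225 = 1261 ✓

1261 = 6² + 35²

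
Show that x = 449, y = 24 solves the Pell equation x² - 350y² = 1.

Compute x² = 449² = 201601
Compute 350y² = 350·24² = 350·576 = 201600
x² - 350y² = 201601 - 201600 = 1
Since this equals 1, (449, 24) is a solution.

Yes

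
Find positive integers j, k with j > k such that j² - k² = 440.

Factor: j² - k² = (j+k)(j-k) = 440.
We need two factors of 440 with the same parity.
Use j+k = 220 and j-k = 2 (product 220·2 = 440).
Adding: 2j = 222, so j = 111.
Subtracting: 2k = 218, so k = 109.
Check: 111² - 109² = 12321 - 11881 = 440 ✓

j = 111, k = 109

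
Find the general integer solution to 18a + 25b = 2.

Step 1: Compute gcd(18, 25) = 1.
Since 1 divides 2, solutions exist.

Step 2: Find a particular solution using extended Euclidean algorithm.
We get a₀ = 14, b₀ = -10.
Check: 18*14 + 25*-10 = 2 = 2 ✓

Step 3: Write the general solution.
a = 14 + (25/1)t = 14 + 25t
b = -10 - (18/1)t = -10 - 18t
for any integer t.

a = 14 + 25t, b = -10 - 18t for integer t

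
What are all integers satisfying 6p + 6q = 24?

Step 1: Compute gcd(6, 6) = 6.
Since 6 divides 24, solutions exist.

Step 2: Find a particular solution using extended Euclidean algorithm.
We get p₀ = 0, q₀ = 4.
Check: 6*0 + 6*4 = 24 = 24 ✓

Step 3: Write the general solution.
p = 0 + (6/6)t = 0 + 1t
q = 4 - (6/6)t = 4 - 1t
for any integer t.

p = 0 + 1t, q = 4 - 1t for integer t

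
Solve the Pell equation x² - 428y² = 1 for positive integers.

We seek the smallest positive integers (x, y) with x² - 428y² = 1, i.e., x² = 428y² + 1.
Try successive y values:
y = 1: x² = 428·1² + 1 = 429, not a perfect square
y = 2: x² = 428·2² + 1 = 1713, not a perfect square
y = 3: x² = 428·3² + 1 = 3853, not a perfect square
... continuing the search (or via continued fractions) ...
y = 89466: x² = 428·89466² + 1 = 3425782686769, x = 1850887 ✓

Verify: 1850887² - 428·89466² = 3425782686769 - 3425782686768 = 1 ✓

x = 1850887, y = 89466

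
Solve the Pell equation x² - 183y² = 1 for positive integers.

We seek the smallest positive integers (x, y) with x² - 183y² = 1, i.e., x² = 183y² + 1.
Try successive y values:
y = 1: x² = 183·1² + 1 = 184, not a perfect square
y = 2: x² = 183·2² + 1 = 733, not a perfect square
y = 3: x² = 183·3² + 1 = 1648, not a perfect square
... continuing the search (or via continued fractions) ...
y = 36: x² = 183·36² + 1 = 237169, x = 487 ✓

Verify: 487² - 183·36² = 237169 - 237168 = 1 ✓

x = 487, y = 36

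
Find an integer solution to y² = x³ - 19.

Try small integer x values and check whether x³ - 19 is a perfect square.
x = 7: x³ - 19 = 7³ - 19 = 343 - 19 = 324
Is 324 a perfect square? 18² = 324 ✓
So (x, y) = (7, -18) is a solution.

x = 7, y = -18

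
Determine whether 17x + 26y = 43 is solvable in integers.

Step 1: Compute gcd(17, 26).
gcd(17, 26) = 1

Step 2: Check divisibility.
Does 1 divide 43? 43 = 1 x 43, so yes.

By the theorem on linear Diophantine equations, 17x + 26y = 43 has integer solutions if and only if gcd(17, 26) divides 43. Since 1 | 43, solutions exist.

Yes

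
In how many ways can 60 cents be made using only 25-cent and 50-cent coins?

We need non-negative integers (x, y) with 25x + 50y = 60.
For each x from 0 to 2, check if (60 - 25x) is a non-negative multiple of 50.
Solutions (x, y): none
Count: 0

0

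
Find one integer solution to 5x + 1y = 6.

Step 1: Check solvability.
gcd(5, 1) = 1
Since 1 divides 6, solutions exist.

Step 2: Apply extended Euclidean algorithm to find gcd.
We find integers such that 5*x0 + 1*y0 = 1

Step 3: Scale the particular solution.
Multiply by 6/1 = 6:
x = 0, y = 6

Step 4: Verify.
5*(0) + 1*(6) = 6 = 6 ✓

x = 0, y = 6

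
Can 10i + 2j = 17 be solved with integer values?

Step 1: Compute gcd(10, 2).
gcd(10, 2) = 2

Step 2: Check divisibility.
Does 2 divide 17? 17 = 2 x 8 + 1, so no.

By the theorem on linear Diophantine equations, 10i + 2j = 17 has integer solutions if and only if gcd(10, 2) divides 17. Since 2 does not divide 17, no solutions exist.

No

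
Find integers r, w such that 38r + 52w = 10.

Step 1: Check solvability.
gcd(38, 52) = 2
Since 2 divides 10, solutions exist.

Step 2: Apply extended Euclidean algorithm to find gcd.
We find integers such that 38*x0 + 52*y0 = 2

Step 3: Scale the particular solution.
Multiply by 10/2 = 5:
r = 55, w = -40

Step 4: Verify.
38*(55) + 52*(-40) = 10 = 10 ✓

r = 55, w = -40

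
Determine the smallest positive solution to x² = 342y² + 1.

We seek the smallest positive integers (x, y) with x² - 342y² = 1, i.e., x² = 342y² + 1.
Try successive y values:
y = 1: x² = 342·1² + 1 = 343, not a perfect square
y = 2: x² = 342·2² + 1 = 1369, x = 37 ✓

Verify: 37² - 342·2² = 1369 - 1368 = 1 ✓

x = 37, y = 2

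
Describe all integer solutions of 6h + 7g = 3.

Step 1: Compute gcd(6, 7) = 1.
Since 1 divides 3, solutions exist.

Step 2: Find a particular solution using extended Euclidean algorithm.
We get h₀ = -3, g₀ = 3.
Check: 6*-3 + 7*3 = 3 = 3 ✓

Step 3: Write the general solution.
h = -3 + (7/1)t = -3 + 7t
g = 3 - (6/1)t = 3 - 6t
for any integer t.

h = -3 + 7t, g = 3 - 6t for integer t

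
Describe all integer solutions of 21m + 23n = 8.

Step 1: Compute gcd(21, 23) = 1.
Since 1 divides 8, solutions exist.

Step 2: Find a particular solution using extended Euclidean algorithm.
We get m₀ = 88, n₀ = -80.
Check: 21*88 + 23*-80 = 8 = 8 ✓

Step 3: Write the general solution.
m = 88 + (23/1)t = 88 + 23t
n = -80 - (21/1)t = -80 - 21t
for any integer t.

m = 88 + 23t, n = -80 - 21t for integer t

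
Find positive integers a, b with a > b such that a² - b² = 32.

Factor: a² - b² = (a+b)(a-b) = 32.
We need two factors of 32 with the same parity.
Use a+b = 16 and a-b = 2 (product 16·2 = 32).
Adding: 2a = 18, so a = 9.
Subtracting: 2b = 14, so b = 7.
Check: 9² - 7² = 81 - 49 = 32 ✓

a = 9, b = 7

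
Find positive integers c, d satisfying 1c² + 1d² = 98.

Try small values of c and check whether (98 - 1c²)/1 is a perfect square.
c = 7: 1·7² = 49, so 1d² = 98 - 49 = 49, giving d² = 49, d = 7.
Check: 1·7² + 1·7² = 49 + 49 = 98 ✓

c = 7, d = 7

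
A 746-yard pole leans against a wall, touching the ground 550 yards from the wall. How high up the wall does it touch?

The ladder, wall, and ground form a right triangle with hypotenuse 746 and one leg 550.
By the Pythagorean theorem: h² = 746² - 550² = 556516 - 302500 = 254016
h = √254016 = 504 yards

504 yards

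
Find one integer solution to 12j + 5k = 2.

Step 1: Check solvability.
gcd(12, 5) = 1
Since 1 divides 2, solutions exist.

Step 2: Apply extended Euclidean algorithm to find gcd.
We find integers such that 12*x0 + 5*y0 = 1

Step 3: Scale the particular solution.
Multiply by 2/1 = 2:
j = -4, k = 10

Step 4: Verify.
12*(-4) + 5*(10) = 2 = 2 ✓

j = -4, k = 10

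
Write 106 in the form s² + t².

We need to find integers s, t > 0 such that s² + t² = 106.
Trying s = 5: t² = 106 - 5² = 106 - 25 = 81
t = 9
Check: 5² + 9² = 25 + 81 = 106 ✓

106 = 5² + 9²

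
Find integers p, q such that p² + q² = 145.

We need to find integers p, q > 0 such that p² + q² = 145.
Trying p = 1: q² = 145 - 1² = 145 - 1 = 144
q = 12
Check: 1² + 12² = 1 + 144 = 145 ✓

145 = 1² + 12²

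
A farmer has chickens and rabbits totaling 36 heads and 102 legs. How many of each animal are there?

Let c = chickens, r = rabbits.
Heads: c + r = 36
Legs: 2c + 4r = 102
From the first equation, c = 36 - r. Substitute:
2(36 - r) + 4r = 102
72 + 2r = 102
r = (102 - 72)/2 = 15
c = 36 - 15 = 21

Chickens: 21, Rabbits: 15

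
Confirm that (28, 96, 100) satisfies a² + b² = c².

Compute a² + b² = 28² + 96² = 784 + 9216 = 10000
Compute c² = 100² = 10000
Since 10000 = 10000, confirmed.

Yes, it is a Pythagorean triple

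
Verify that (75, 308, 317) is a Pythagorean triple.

Compute a² + b²:
75² + 308² = 5625 + 94864 = 100489
Compute c²:
317² = 100489
Since 100489 = 100489, it is a Pythagorean triple.

Yes, it is a Pythagorean triple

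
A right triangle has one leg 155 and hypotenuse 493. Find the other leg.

b² = c² - a² = 243049 - 24025 = 219024
b = 468

468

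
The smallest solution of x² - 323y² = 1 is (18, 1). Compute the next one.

Solutions to x² - Dy² = 1 are generated by powers of (x₀ + y₀√D).
The next solution satisfies x₁ + y₁√323 = (x₀ + y₀√323)², giving:
x₁ = x₀² + 323y₀² = 18² + 323·1² = 324 + 323 = 647
y₁ = 2x₀y₀ = 2·18·1 = 36

Verify: 647² - 323·36² = 418609 - 418608 = 1 ✓

x = 647, y = 36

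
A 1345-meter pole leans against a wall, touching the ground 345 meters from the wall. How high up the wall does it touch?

The ladder, wall, and ground form a right triangle with hypotenuse 1345 and one leg 345.
By the Pythagorean theorem: h² = 1345² - 345² = 1809025 - 119025 = 1690000
h = √1690000 = 1300 meters

1300 meters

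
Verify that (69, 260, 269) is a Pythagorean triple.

Compute a² + b² = 69² + 260² = 4761 + 67600 = 72361
Compute c² = 269² = 72361
Since 72361 = 72361, confirmed.

Yes, it is a Pythagorean triple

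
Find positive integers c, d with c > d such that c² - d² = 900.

Factor: c² - d² = (c+d)(c-d) = 900.
We need two factors of 900 with the same parity.
Use c+d = 450 and c-d = 2 (product 450·2 = 900).
Adding: 2c = 452, so c = 226.
Subtracting: 2d = 448, so d = 224.
Check: 226² - 224² = 51076 - 50176 = 900 ✓

c = 226, d = 224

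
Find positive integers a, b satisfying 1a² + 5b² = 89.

Try small values of a and check whether (89 - 1a²)/5 is a perfect square.
a = 3: 1·3² = 9, so 5b² = 89 - 9 = 80, giving b² = 16, b = 4.
Check: 1·3² + 5·4² = 9 + 80 = 89 ✓

a = 3, b = 4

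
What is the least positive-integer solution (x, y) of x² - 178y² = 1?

We seek the smallest positive integers (x, y) with x² - 178y² = 1, i.e., x² = 178y² + 1.
Try successive y values:
y = 1: x² = 178·1² + 1 = 179, not a perfect square
y = 2: x² = 178·2² + 1 = 713, not a perfect square
y = 3: x² = 178·3² + 1 = 1603, not a perfect square
... continuing the search (or via continued fractions) ...
y = 120: x² = 178·120² + 1 = 2563201, x = 1601 ✓

Verify: 1601² - 178·120² = 2563201 - 2563200 = 1 ✓

x = 1601, y = 120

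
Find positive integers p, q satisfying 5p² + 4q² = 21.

Try small values of p and check whether (21 - 5p²)/4 is a perfect square.
p = 1: 5·1² = 5, so 4q² = 21 - 5 = 16, giving q² = 4, q = 2.
Check: 5·1² + 4·2² = 5 + 16 = 21 ✓

p = 1, q = 2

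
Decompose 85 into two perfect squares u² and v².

We need to find integers u, v > 0 such that u² + v² = 85.
Trying u = 2: v² = 85 - 2² = 85 - 4 = 81
v = 9
Check: 2² + 9² = 4 + 81 = 85 ✓

85 = 2² + 9²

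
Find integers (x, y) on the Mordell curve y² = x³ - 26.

Try small integer x values and check whether x³ - 26 is a perfect square.
x = 3: x³ - 26 = 3³ - 26 = 27 - 26 = 1
Is 1 a perfect square? 1² = 1 ✓
So (x, y) = (3, -1) is a solution.

x = 3, y = -1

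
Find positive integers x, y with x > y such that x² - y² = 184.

Factor: x² - y² = (x+y)(x-y) = 184.
We need two factors of 184 with the same parity.
Use x+y = 92 and x-y = 2 (product 92·2 = 184).
Adding: 2x = 94, so x = 47.
Subtracting: 2y = 90, so y = 45.
Check: 47² - 45² = 2209 - 2025 = 184 ✓

x = 47, y = 45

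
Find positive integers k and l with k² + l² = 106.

We need to find integers k, l > 0 such that k² + l² = 106.
Trying k = 5: l² = 106 - 5² = 106 - 25 = 81
l = 9
Check: 5² + 9² = 25 + 81 = 106 ✓

106 = 5² + 9²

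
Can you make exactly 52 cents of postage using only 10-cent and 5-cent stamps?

We need non-negative x, y with 10x + 5y = 52.
gcd(10, 5) = 5, and 5 does not divide 52.
No integer solutions exist, so certainly no non-negative ones.

No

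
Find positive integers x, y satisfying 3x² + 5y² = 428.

Try small values of x and check whether (428 - 3x²)/5 is a perfect square.
x = 6: 3·6² = 108, so 5y² = 428 - 108 = 320, giving y² = 64, y = 8.
Check: 3·6² + 5·8² = 108 + 320 = 428 ✓

x = 6, y = 8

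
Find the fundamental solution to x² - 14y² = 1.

We seek the smallest positive integers (x, y) with x² - 14y² = 1, i.e., x² = 14y² + 1.
Try successive y values:
y = 1: x² = 14·1² + 1 = 15, not a perfect square
y = 2: x² = 14·2² + 1 = 57, not a perfect square
y = 3: x² = 14·3² + 1 = 127, not a perfect square
... continuing the search (or via continued fractions) ...
y = 4: x² = 14·4² + 1 = 225, x = 15 ✓

Verify: 15² - 14·4² = 225 - 224 = 1 ✓

x = 15, y = 4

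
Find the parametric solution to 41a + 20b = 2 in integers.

Step 1: Compute gcd(41, 20) = 1.
Since 1 divides 2, solutions exist.

Step 2: Find a particular solution using extended Euclidean algorithm.
We get a₀ = 2, b₀ = -4.
Check: 41*2 + 20*-4 = 2 = 2 ✓

Step 3: Write the general solution.
a = 2 + (20/1)t = 2 + 20t
b = -4 - (41/1)t = -4 - 41t
for any integer t.

a = 2 + 20t, b = -4 - 41t for integer t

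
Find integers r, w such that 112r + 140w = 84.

Step 1: Check solvability.
gcd(112, 140) = 28
Since 28 divides 84, solutions exist.

Step 2: Apply extended Euclidean algorithm to find gcd.
We find integers such that 112*x0 + 140*y0 = 28

Step 3: Scale the particular solution.
Multiply by 84/28 = 3:
r = -3, w = 3

Step 4: Verify.
112*(-3) + 140*(3) = 84 = 84 ✓

r = -3, w = 3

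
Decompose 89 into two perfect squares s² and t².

We need to find integers s, t > 0 such that s² + t² = 89.
Trying s = 5: t² = 89 - 5² = 89 - 25 = 64
t = 8
Check: 5² + 8² = 25 + 64 = 89 ✓

89 = 5² + 8²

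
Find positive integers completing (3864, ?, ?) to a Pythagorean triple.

We need the other leg and hypotenuse such that 3864² + x² = c².
Take x = 1998, c = 4350: 3864² + 1998² = 14930496 + 3992004 = 18922500 = 4350² ✓
Triple: (1998, 3864, 4350)

(1998, 3864, 4350)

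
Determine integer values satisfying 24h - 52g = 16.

Step 1: Check solvability.
gcd(24, 52) = 4
Since 4 divides 16, solutions exist.

Step 2: Apply extended Euclidean algorithm to find gcd.
We find integers such that 24*x0 + 52*y0 = 4

Step 3: Scale the particular solution.
Multiply by 16/4 = 4:
h = -8, g = -4

Step 4: Verify.
24*(-8) - 52*(-4) = 16 = 16 ✓

h = -8, g = -4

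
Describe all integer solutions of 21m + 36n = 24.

Step 1: Compute gcd(21, 36) = 3.
Since 3 divides 24, solutions exist.

Step 2: Find a particular solution using extended Euclidean algorithm.
We get m₀ = -40, n₀ = 24.
Check: 21*-40 + 36*24 = 24 = 24 ✓

Step 3: Write the general solution.
m = -40 + (36/3)t = -40 + 12t
n = 24 - (21/3)t = 24 - 7t
for any integer t.

m = -40 + 12t, n = 24 - 7t for integer t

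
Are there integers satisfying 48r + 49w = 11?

Step 1: Compute gcd(48, 49).
gcd(48, 49) = 1

Step 2: Check divisibility.
Does 1 divide 11? 11 = 1 x 11, so yes.

By the theorem on linear Diophantine equations, 48r + 49w = 11 has integer solutions if and only if gcd(48, 49) divides 11. Since 1 | 11, solutions exist.

Yes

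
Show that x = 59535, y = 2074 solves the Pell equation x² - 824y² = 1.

Compute x² = 59535² = 3544416225
Compute 824y² = 824·2074² = 824·4301476 = 3544416224
x² - 824y² = 3544416225 - 3544416224 = 1
Since this equals 1, (59535, 2074) is a solution.

Yes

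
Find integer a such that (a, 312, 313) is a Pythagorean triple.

a² = c² - b² = 313² - 312² = 97969 - 97344 = 625
a = sqrt(625) = 25

25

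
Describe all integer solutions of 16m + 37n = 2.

Step 1: Compute gcd(16, 37) = 1.
Since 1 divides 2, solutions exist.

Step 2: Find a particular solution using extended Euclidean algorithm.
We get m₀ = 14, n₀ = -6.
Check: 16*14 + 37*-6 = 2 = 2 ✓

Step 3: Write the general solution.
m = 14 + (37/1)t = 14 + 37t
n = -6 - (16/1)t = -6 - 16t
for any integer t.

m = 14 + 37t, n = -6 - 16t for integer t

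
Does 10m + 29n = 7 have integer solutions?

Step 1: Compute gcd(10, 29).
gcd(10, 29) = 1

Step 2: Check divisibility.
Does 1 divide 7? 7 = 1 x 7, so yes.

By the theorem on linear Diophantine equations, 10m + 29n = 7 has integer solutions if and only if gcd(10, 29) divides 7. Since 1 | 7, solutions exist.

Yes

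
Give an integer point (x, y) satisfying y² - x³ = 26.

Try small integer x values and check whether x³ + 26 is a perfect square.
x = -1: x³ + 26 = -1³ + 26 = -1 + 26 = 25
Is 25 a perfect square? 5² = 25 ✓
So (x, y) = (-1, -5) is a solution.

x = -1, y = -5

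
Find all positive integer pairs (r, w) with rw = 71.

The positive divisors of 71 are: 1, 71.
Each divisor d gives the pair (d, 71/d):
(1, 71), (71, 1)

(1, 71), (71, 1)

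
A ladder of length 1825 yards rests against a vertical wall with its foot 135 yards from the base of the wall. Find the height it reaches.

The ladder, wall, and ground form a right triangle with hypotenuse 1825 and one leg 135.
By the Pythagorean theorem: h² = 1825² - 135² = 3330625 - 18225 = 3312400
h = √3312400 = 1820 yards

1820 yards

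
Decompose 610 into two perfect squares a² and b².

We need to find integers a, b > 0 such that a² + b² = 610.
Trying a = 9: b² = 610 - 9² = 610 - 81 = 529
b = 23
Check: 9² + 23² = 81 + 529 = 610 ✓

610 = 9² + 23²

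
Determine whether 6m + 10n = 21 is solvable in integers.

Step 1: Compute gcd(6, 10).
gcd(6, 10) = 2

Step 2: Check divisibility.
Does 2 divide 21? 21 = 2 x 10 + 1, so no.

By the theorem on linear Diophantine equations, 6m + 10n = 21 has integer solutions if and only if gcd(6, 10) divides 21. Since 2 does not divide 21, no solutions exist.

No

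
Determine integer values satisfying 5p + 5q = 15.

Step 1: Check solvability.
gcd(5, 5) = 5
Since 5 divides 15, solutions exist.

Step 2: Apply extended Euclidean algorithm to find gcd.
We find integers such that 5*x0 + 5*y0 = 5

Step 3: Scale the particular solution.
Multiply by 15/5 = 3:
p = 0, q = 3

Step 4: Verify.
5*(0) + 5*(3) = 15 = 15 ✓

p = 0, q = 3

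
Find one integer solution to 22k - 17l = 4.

Step 1: Check solvability.
gcd(22, 17) = 1
Since 1 divides 4, solutions exist.

Step 2: Apply extended Euclidean algorithm to find gcd.
We find integers such that 22*x0 + 17*y0 = 1

Step 3: Scale the particular solution.
Multiply by 4/1 = 4:
k = 28, l = 36

Step 4: Verify.
22*(28) - 17*(36) = 4 = 4 ✓

k = 28, l = 36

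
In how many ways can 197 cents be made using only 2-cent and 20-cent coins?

We need non-negative integers (x, y) with 2x + 20y = 197.
For each x from 0 to 98, check if (197 - 2x) is a non-negative multiple of 20.
Solutions (x, y): none
Count: 0

0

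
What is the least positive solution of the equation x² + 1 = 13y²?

We need x² = 13y² - 1. Try successive y:
y = 1: x² = 13·1² - 1 = 12, not a perfect square
y = 2: x² = 13·2² - 1 = 51, not a perfect square
y = 3: x² = 13·3² - 1 = 116, not a perfect square
...
y = 5: x² = 13·5² - 1 = 324 = 18² ✓
Check: 18² - 13·5² = 324 - 325 = -1 ✓

x = 18, y = 5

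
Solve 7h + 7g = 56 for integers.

Step 1: Check solvability.
gcd(7, 7) = 7
Since 7 divides 56, solutions exist.

Step 2: Apply extended Euclidean algorithm to find gcd.
We find integers such that 7*x0 + 7*y0 = 7

Step 3: Scale the particular solution.
Multiply by 56/7 = 8:
h = 0, g = 8

Step 4: Verify.
7*(0) + 7*(8) = 56 = 56 ✓

h = 0, g = 8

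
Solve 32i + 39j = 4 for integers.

Step 1: Check solvability.
gcd(32, 39) = 1
Since 1 divides 4, solutions exist.

Step 2: Apply extended Euclidean algorithm to find gcd.
We find integers such that 32*x0 + 39*y0 = 1

Step 3: Scale the particular solution.
Multiply by 4/1 = 4:
i = 44, j = -36

Step 4: Verify.
32*(44) + 39*(-36) = 4 = 4 ✓

i = 44, j = -36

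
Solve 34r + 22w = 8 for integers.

Step 1: Check solvability.
gcd(34, 22) = 2
Since 2 divides 8, solutions exist.

Step 2: Apply extended Euclidean algorithm to find gcd.
We find integers such that 34*x0 + 22*y0 = 2

Step 3: Scale the particular solution.
Multiply by 8/2 = 4:
r = 8, w = -12

Step 4: Verify.
34*(8) + 22*(-12) = 8 = 8 ✓

r = 8, w = -12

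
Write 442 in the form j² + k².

We need to find integers j, k > 0 such that j² + k² = 442.
Trying j = 1: k² = 442 - 1² = 442 - 1 = 441
k = 21
Check: 1² + 21² = 1 + 441 = 442 ✓

442 = 1² + 21²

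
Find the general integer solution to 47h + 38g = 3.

Step 1: Compute gcd(47, 38) = 1.
Since 1 divides 3, solutions exist.

Step 2: Find a particular solution using extended Euclidean algorithm.
We get h₀ = 51, g₀ = -63.
Check: 47*51 + 38*-63 = 3 = 3 ✓

Step 3: Write the general solution.
h = 51 + (38/1)t = 51 + 38t
g = -63 - (47/1)t = -63 - 47t
for any integer t.

h = 51 + 38t, g = -63 - 47t for integer t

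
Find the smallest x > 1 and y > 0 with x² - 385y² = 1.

We seek the smallest positive integers (x, y) with x² - 385y² = 1, i.e., x² = 385y² + 1.
Try successive y values:
y = 1: x² = 385·1² + 1 = 386, not a perfect square
y = 2: x² = 385·2² + 1 = 1541, not a perfect square
y = 3: x² = 385·3² + 1 = 3466, not a perfect square
... continuing the search (or via continued fractions) ...
y = 4884: x² = 385·4884² + 1 = 9183580561, x = 95831 ✓

Verify: 95831² - 385·4884² = 9183580561 - 9183580560 = 1 ✓

x = 95831, y = 4884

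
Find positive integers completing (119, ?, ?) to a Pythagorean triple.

We need the other leg and hypotenuse such that 119² + x² = c².
Take x = 120, c = 169: 119² + 120² = 14161 + 14400 = 28561 = 169² ✓
Triple: (119, 120, 169)

(119, 120, 169)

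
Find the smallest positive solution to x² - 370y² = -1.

We need x² = 370y² - 1. Try successive y:
y = 1: x² = 370·1² - 1 = 369, not a perfect square
y = 2: x² = 370·2² - 1 = 1479, not a perfect square
y = 3: x² = 370·3² - 1 = 3329, not a perfect square
...
y = 17: x² = 370·17² - 1 = 106929 = 327² ✓
Check: 327² - 370·17² = 106929 - 106930 = -1 ✓

x = 327, y = 17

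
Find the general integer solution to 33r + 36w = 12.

Step 1: Compute gcd(33, 36) = 3.
Since 3 divides 12, solutions exist.

Step 2: Find a particular solution using extended Euclidean algorithm.
We get r₀ = -4, w₀ = 4.
Check: 33*-4 + 36*4 = 12 = 12 ✓

Step 3: Write the general solution.
r = -4 + (36/3)t = -4 + 12t
w = 4 - (33/3)t = 4 - 11t
for any integer t.

r = -4 + 12t, w = 4 - 11t for integer t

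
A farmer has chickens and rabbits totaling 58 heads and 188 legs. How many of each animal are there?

Let c = chickens, r = rabbits.
Heads: c + r = 58
Legs: 2c + 4r = 188
From the first equation, c = 58 - r. Substitute:
2(58 - r) + 4r = 188
116 + 2r = 188
r = (188 - 116)/2 = 36
c = 58 - 36 = 22

Chickens: 22, Rabbits: 36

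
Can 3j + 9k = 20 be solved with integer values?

Step 1: Compute gcd(3, 9).
gcd(3, 9) = 3

Step 2: Check divisibility.
Does 3 divide 20? 20 = 3 x 6 + 2, so no.

By the theorem on linear Diophantine equations, 3j + 9k = 20 has integer solutions if and only if gcd(3, 9) divides 20. Since 3 does not divide 20, no solutions exist.

No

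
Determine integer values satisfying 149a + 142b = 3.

Step 1: Check solvability.
gcd(149, 142) = 1
Since 1 divides 3, solutions exist.

Step 2: Apply extended Euclidean algorithm to find gcd.
We find integers such that 149*x0 + 142*y0 = 1

Step 3: Scale the particular solution.
Multiply by 3/1 = 3:
a = 183, b = -192

Step 4: Verify.
149*(183) + 142*(-192) = 3 = 3 ✓

a = 183, b = -192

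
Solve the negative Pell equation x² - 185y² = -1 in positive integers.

We need x² = 185y² - 1. Try successive y:
y = 1: x² = 185·1² - 1 = 184, not a perfect square
y = 2: x² = 185·2² - 1 = 739, not a perfect square
y = 3: x² = 185·3² - 1 = 1664, not a perfect square
...
y = 5: x² = 185·5² - 1 = 4624 = 68² ✓
Check: 68² - 185·5² = 4624 - 4625 = -1 ✓

x = 68, y = 5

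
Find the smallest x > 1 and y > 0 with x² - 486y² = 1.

We seek the smallest positive integers (x, y) with x² - 486y² = 1, i.e., x² = 486y² + 1.
Try successive y values:
y = 1: x² = 486·1² + 1 = 487, not a perfect square
y = 2: x² = 486·2² + 1 = 1945, not a perfect square
y = 3: x² = 486·3² + 1 = 4375, not a perfect square
... continuing the search (or via continued fractions) ...
y = 22: x² = 486·22² + 1 = 235225, x = 485 ✓

Verify: 485² - 486·22² = 235225 - 235224 = 1 ✓

x = 485, y = 22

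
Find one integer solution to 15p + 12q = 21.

Step 1: Check solvability.
gcd(15, 12) = 3
Since 3 divides 21, solutions exist.

Step 2: Apply extended Euclidean algorithm to find gcd.
We find integers such that 15*x0 + 12*y0 = 3

Step 3: Scale the particular solution.
Multiply by 21/3 = 7:
p = 7, q = -7

Step 4: Verify.
15*(7) + 12*(-7) = 21 = 21 ✓

p = 7, q = -7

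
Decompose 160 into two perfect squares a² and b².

We need to find integers a, b > 0 such that a² + b² = 160.
Trying a = 4: b² = 160 - 4² = 160 - 16 = 144
b = 12
Check: 4² + 12² = 16 + 144 = 160 ✓

160 = 4² + 12²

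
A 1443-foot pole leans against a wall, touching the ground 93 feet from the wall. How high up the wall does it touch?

The ladder, wall, and ground form a right triangle with hypotenuse 1443 and one leg 93.
By the Pythagorean theorem: h² = 1443² - 93² = 2082249 - 8649 = 2073600
h = √2073600 = 1440 feet

1440 feet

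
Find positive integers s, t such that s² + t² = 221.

Search for s with 221 - s² a perfect square.
s = 5: 221 - 5² = 221 - 25 = 196 = 14² ✓
So s = 5, t = 14.

s = 5, t = 14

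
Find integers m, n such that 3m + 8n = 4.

Step 1: Check solvability.
gcd(3, 8) = 1
Since 1 divides 4, solutions exist.

Step 2: Apply extended Euclidean algorithm to find gcd.
We find integers such that 3*x0 + 8*y0 = 1

Step 3: Scale the particular solution.
Multiply by 4/1 = 4:
m = 12, n = -4

Step 4: Verify.
3*(12) + 8*(-4) = 4 = 4 ✓

m = 12, n = -4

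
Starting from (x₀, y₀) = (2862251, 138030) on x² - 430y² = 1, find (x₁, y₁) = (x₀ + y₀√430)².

Solutions to x² - Dy² = 1 are generated by powers of (x₀ + y₀√D).
The next solution satisfies x₁ + y₁√430 = (x₀ + y₀√430)², giving:
x₁ = x₀² + 430y₀² = 2862251² + 430·138030² = 8192480787001 + 8192480787000 = 16384961574001
y₁ = 2x₀y₀ = 2·2862251·138030 = 790153011060

Verify: 16384961574001² - 430·790153011060² = 268466965781489327399148001 - 268466965781489327399148000 = 1 ✓

x = 16384961574001, y = 790153011060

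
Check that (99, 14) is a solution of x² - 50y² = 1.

Compute x² = 99² = 9801
Compute 50y² = 50·14² = 50·196 = 9800
x² - 50y² = 9801 - 9800 = 1
Since this equals 1, (99, 14) is a solution.

Yes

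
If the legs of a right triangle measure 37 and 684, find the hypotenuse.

c² = a² + b² = 37² + 684² = 1369 + 467856 = 469225
c = 685

685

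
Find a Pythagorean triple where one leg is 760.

We need the other leg and hypotenuse such that 760² + x² = c².
Take x = 1344, c = 1544: 760² + 1344² = 577600 + 1806336 = 2383936 = 1544² ✓
Triple: (760, 1344, 1544)

(760, 1344, 1544)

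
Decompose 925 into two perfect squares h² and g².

We need to find integers h, g > 0 such that h² + g² = 925.
Trying h = 5: g² = 925 - 5² = 925 - 25 = 900
g = 30
Check: 5² + 30² = 25 + 900 = 925 ✓

925 = 5² + 30²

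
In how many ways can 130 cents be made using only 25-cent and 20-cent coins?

We need non-negative integers (x, y) with 25x + 20y = 130.
For each x from 0 to 5, check if (130 - 25x) is a non-negative multiple of 20.
Solutions (x, y): (2,4)
Count: 1

1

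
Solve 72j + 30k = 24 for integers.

Step 1: Check solvability.
gcd(72, 30) = 6
Since 6 divides 24, solutions exist.

Step 2: Apply extended Euclidean algorithm to find gcd.
We find integers such that 72*x0 + 30*y0 = 6

Step 3: Scale the particular solution.
Multiply by 24/6 = 4:
j = -8, k = 20

Step 4: Verify.
72*(-8) + 30*(20) = 24 = 24 ✓

j = -8, k = 20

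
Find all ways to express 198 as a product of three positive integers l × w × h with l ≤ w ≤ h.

Iterate l from 1 to ⌊198^(1/3)⌋. For each l dividing 198, iterate w ≥ l with w dividing 198/l, and set h = 198/(l·w).
Triples found (10): (1×1×198), (1×2×99), (1×3×66), (1×6×33), (1×9×22), (1×11×18), (2×3×33), (2×9×11), (3×3×22), (3×6×11)

(1×1×198), (1×2×99), (1×3×66), (1×6×33), (1×9×22), (1×11×18), (2×3×33), (2×9×11), (3×3×22), (3×6×11)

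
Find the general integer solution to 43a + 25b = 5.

Step 1: Compute gcd(43, 25) = 1.
Since 1 divides 5, solutions exist.

Step 2: Find a particular solution using extended Euclidean algorithm.
We get a₀ = 35, b₀ = -60.
Check: 43*35 + 25*-60 = 5 = 5 ✓

Step 3: Write the general solution.
a = 35 + (25/1)t = 35 + 25t
b = -60 - (43/1)t = -60 - 43t
for any integer t.

a = 35 + 25t, b = -60 - 43t for integer t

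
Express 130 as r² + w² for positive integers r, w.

We need to find integers r, w > 0 such that r² + w² = 130.
Trying r = 3: w² = 130 - 3² = 130 - 9 = 121
w = 11
Check: 3² + 11² = 9 + 121 = 130 ✓

130 = 3² + 11²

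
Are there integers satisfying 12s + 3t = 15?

Step 1: Compute gcd(12, 3).
gcd(12, 3) = 3

Step 2: Check divisibility.
Does 3 divide 15? 15 = 3 x 5, so yes.

By the theorem on linear Diophantine equations, 12s + 3t = 15 has integer solutions if and only if gcd(12, 3) divides 15. Since 3 | 15, solutions exist.

Yes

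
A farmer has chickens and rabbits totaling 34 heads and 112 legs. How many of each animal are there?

Let c = chickens, r = rabbits.
Heads: c + r = 34
Legs: 2c + 4r = 112
From the first equation, c = 34 - r. Substitute:
2(34 - r) + 4r = 112
68 + 2r = 112
r = (112 - 68)/2 = 22
c = 34 - 22 = 12

Chickens: 12, Rabbits: 22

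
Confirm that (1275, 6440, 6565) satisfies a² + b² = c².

Compute a² + b² = 1275² + 6440² = 1625625 + 41473600 = 43099225
Compute c² = 6565² = 43099225
Since 43099225 = 43099225, confirmed.

Yes, it is a Pythagorean triple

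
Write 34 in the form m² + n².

We need to find integers m, n > 0 such that m² + n² = 34.
Trying m = 3: n² = 34 - 3² = 34 - 9 = 25
n = 5
Check: 3² + 5² = 9 + 25 = 34 ✓

34 = 3² + 5²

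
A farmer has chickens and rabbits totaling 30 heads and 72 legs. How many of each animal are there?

Let c = chickens, r = rabbits.
Heads: c + r = 30
Legs: 2c + 4r = 72
From the first equation, c = 30 - r. Substitute:
2(30 - r) + 4r = 72
60 + 2r = 72
r = (72 - 60)/2 = 6
c = 30 - 6 = 24

Chickens: 24, Rabbits: 6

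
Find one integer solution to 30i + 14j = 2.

Step 1: Check solvability.
gcd(30, 14) = 2
Since 2 divides 2, solutions exist.

Step 2: Apply extended Euclidean algorithm to find gcd.
We find integers such that 30*x0 + 14*y0 = 2

Step 3: Scale the particular solution.
Multiply by 2/2 = 1:
i = 1, j = -2

Step 4: Verify.
30*(1) + 14*(-2) = 2 = 2 ✓

i = 1, j = -2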